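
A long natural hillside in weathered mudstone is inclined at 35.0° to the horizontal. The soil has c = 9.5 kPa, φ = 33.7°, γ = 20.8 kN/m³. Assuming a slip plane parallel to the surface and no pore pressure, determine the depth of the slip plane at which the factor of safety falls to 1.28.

Setting FS = 1.28 in FS = [c + γz cos²β tanφ] / [γz sinβ cosβ] and solving for z:
z = c / [γ cosβ (FS·sinβ − cosβ·tanφ)]
  = 9.5 / [20.8·cos35.0°·(1.28·sin35.0° − cos35.0°·tan33.7°)]
  = 9.5 / [20.8·0.8192·(1.28·0.5736 − 0.8192·0.6669)]
  = 9.5 / 3.2010 = 2.968 m

z = 2.97 m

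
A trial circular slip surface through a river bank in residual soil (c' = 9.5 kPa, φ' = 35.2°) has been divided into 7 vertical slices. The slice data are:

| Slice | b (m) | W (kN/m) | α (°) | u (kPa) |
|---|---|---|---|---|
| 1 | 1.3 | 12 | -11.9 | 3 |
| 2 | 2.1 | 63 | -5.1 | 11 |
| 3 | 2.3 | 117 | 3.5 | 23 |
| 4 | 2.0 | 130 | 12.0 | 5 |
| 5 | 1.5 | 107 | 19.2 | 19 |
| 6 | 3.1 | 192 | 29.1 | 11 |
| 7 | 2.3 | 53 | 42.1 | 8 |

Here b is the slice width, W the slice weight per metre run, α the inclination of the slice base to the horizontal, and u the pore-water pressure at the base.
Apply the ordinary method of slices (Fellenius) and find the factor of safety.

Ordinary method of slices: FS = Σ[c'·Δl_i + (W_i cosα_i − u_i·Δl_i)·tanφ'] / Σ W_i sinα_i, with Δl_i = b_i / cosα_i.
Slice 1: Δl = 1.3/cos(-11.9°) = 1.329 m; N'_1 = 12·cos(-11.9°) − 3·1.329 = 7.8; c'Δl = 12.62; W sinα = -2.5
Slice 2: Δl = 2.1/cos(-5.1°) = 2.108 m; N'_2 = 63·cos(-5.1°) − 11·2.108 = 39.6; c'Δl = 20.03; W sinα = -5.6
Slice 3: Δl = 2.3/cos3.5° = 2.304 m; N'_3 = 117·cos3.5° − 23·2.304 = 63.8; c'Δl = 21.89; W sinα = 7.1
Slice 4: Δl = 2.0/cos12.0° = 2.045 m; N'_4 = 130·cos12.0° − 5·2.045 = 116.9; c'Δl = 19.42; W sinα = 27.0
Slice 5: Δl = 1.5/cos19.2° = 1.588 m; N'_5 = 107·cos19.2° − 19·1.588 = 70.9; c'Δl = 15.09; W sinα = 35.2
Slice 6: Δl = 3.1/cos29.1° = 3.548 m; N'_6 = 192·cos29.1° − 11·3.548 = 128.7; c'Δl = 33.70; W sinα = 93.4
Slice 7: Δl = 2.3/cos42.1° = 3.100 m; N'_7 = 53·cos42.1° − 8·3.100 = 14.5; c'Δl = 29.45; W sinα = 35.5
Σc'Δl = 152.2 kN/m; ΣN' = 442.2 kN/m; ΣW sinα = 190.2 kN/m
Resisting = 152.2 + 442.2·tan35.2° = 152.2 + 311.9 = 464.1 kN/m
FS = 464.1 / 190.2 = 2.440

FS = 2.44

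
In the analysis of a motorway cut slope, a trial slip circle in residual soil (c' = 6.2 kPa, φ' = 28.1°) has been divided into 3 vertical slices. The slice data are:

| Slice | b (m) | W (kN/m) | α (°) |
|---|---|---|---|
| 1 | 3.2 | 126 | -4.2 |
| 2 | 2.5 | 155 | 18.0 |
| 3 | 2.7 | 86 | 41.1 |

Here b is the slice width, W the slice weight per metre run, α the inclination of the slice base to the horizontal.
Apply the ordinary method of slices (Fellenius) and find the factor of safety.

FS = 2.51

Ordinary method of slices: FS = Σ[c'·Δl_i + (W_i cosα_i)·tanφ'] / Σ W_i sinα_i, with Δl_i = b_i / cosα_i.
Slice 1: Δl = 3.2/cos(-4.2°) = 3.209 m; N'_1 = 126·cos(-4.2°) = 125.7; c'Δl = 19.89; W sinα = -9.2
Slice 2: Δl = 2.5/cos18.0° = 2.629 m; N'_2 = 155·cos18.0° = 147.4; c'Δl = 16.30; W sinα = 47.9
Slice 3: Δl = 2.7/cos41.1° = 3.583 m; N'_3 = 86·cos41.1° = 64.8; c'Δl = 22.21; W sinα = 56.5
Σc'Δl = 58.4 kN/m; ΣN' = 337.9 kN/m; ΣW sinα = 95.2 kN/m
Resisting = 58.4 + 337.9·tan28.1° = 58.4 + 180.4 = 238.8 kN/m
FS = 238.8 / 95.2 = 2.508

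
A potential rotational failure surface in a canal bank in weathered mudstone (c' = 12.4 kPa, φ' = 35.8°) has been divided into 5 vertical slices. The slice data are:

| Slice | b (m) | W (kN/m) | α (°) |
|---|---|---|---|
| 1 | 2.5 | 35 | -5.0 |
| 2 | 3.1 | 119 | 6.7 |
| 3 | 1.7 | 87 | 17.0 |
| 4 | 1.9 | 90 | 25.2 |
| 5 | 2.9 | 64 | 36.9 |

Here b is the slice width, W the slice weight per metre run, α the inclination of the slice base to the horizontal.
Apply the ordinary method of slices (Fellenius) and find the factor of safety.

FS = 3.80

Ordinary method of slices: FS = Σ[c'·Δl_i + (W_i cosα_i)·tanφ'] / Σ W_i sinα_i, with Δl_i = b_i / cosα_i.
Slice 1: Δl = 2.5/cos(-5.0°) = 2.510 m; N'_1 = 35·cos(-5.0°) = 34.9; c'Δl = 31.12; W sinα = -3.1
Slice 2: Δl = 3.1/cos6.7° = 3.121 m; N'_2 = 119·cos6.7° = 118.2; c'Δl = 38.70; W sinα = 13.9
Slice 3: Δl = 1.7/cos17.0° = 1.778 m; N'_3 = 87·cos17.0° = 83.2; c'Δl = 22.04; W sinα = 25.4
Slice 4: Δl = 1.9/cos25.2° = 2.100 m; N'_4 = 90·cos25.2° = 81.4; c'Δl = 26.04; W sinα = 38.3
Slice 5: Δl = 2.9/cos36.9° = 3.626 m; N'_5 = 64·cos36.9° = 51.2; c'Δl = 44.97; W sinα = 38.4
Σc'Δl = 162.9 kN/m; ΣN' = 368.9 kN/m; ΣW sinα = 113.0 kN/m
Resisting = 162.9 + 368.9·tan35.8° = 162.9 + 266.0 = 428.9 kN/m
FS = 428.9 / 113.0 = 3.795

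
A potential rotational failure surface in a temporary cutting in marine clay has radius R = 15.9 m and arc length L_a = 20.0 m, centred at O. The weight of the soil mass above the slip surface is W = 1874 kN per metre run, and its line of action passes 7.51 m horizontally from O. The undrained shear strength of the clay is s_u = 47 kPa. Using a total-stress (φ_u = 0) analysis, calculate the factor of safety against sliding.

Taking moments about the centre O, the resisting moment is provided by the undrained shear strength acting along the arc:
M_R = s_u·L_a·R = 47·20.00·15.9 = 14946.0 kN·m/m
M_D = W·d = 1874·7.51 = 14073.7 kN·m/m
FS = M_R / M_D = 14946.0 / 14073.7 = 1.062

FS = 1.06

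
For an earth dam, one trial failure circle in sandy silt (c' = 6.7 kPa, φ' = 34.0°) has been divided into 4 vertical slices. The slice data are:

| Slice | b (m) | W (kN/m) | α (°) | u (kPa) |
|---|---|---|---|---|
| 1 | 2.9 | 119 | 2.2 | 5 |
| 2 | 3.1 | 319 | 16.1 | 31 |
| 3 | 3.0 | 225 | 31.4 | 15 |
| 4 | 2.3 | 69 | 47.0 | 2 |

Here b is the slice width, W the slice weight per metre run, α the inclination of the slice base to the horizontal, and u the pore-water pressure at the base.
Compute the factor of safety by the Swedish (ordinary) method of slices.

Ordinary method of slices: FS = Σ[c'·Δl_i + (W_i cosα_i − u_i·Δl_i)·tanφ'] / Σ W_i sinα_i, with Δl_i = b_i / cosα_i.
Slice 1: Δl = 2.9/cos2.2° = 2.902 m; N'_1 = 119·cos2.2° − 5·2.902 = 104.4; c'Δl = 19.44; W sinα = 4.6
Slice 2: Δl = 3.1/cos16.1° = 3.227 m; N'_2 = 319·cos16.1° − 31·3.227 = 206.5; c'Δl = 21.62; W sinα = 88.5
Slice 3: Δl = 3.0/cos31.4° = 3.515 m; N'_3 = 225·cos31.4° − 15·3.515 = 139.3; c'Δl = 23.55; W sinα = 117.2
Slice 4: Δl = 2.3/cos47.0° = 3.372 m; N'_4 = 69·cos47.0° − 2·3.372 = 40.3; c'Δl = 22.60; W sinα = 50.5
Σc'Δl = 87.2 kN/m; ΣN' = 490.5 kN/m; ΣW sinα = 260.7 kN/m
Resisting = 87.2 + 490.5·tan34.0° = 87.2 + 330.9 = 418.1 kN/m
FS = 418.1 / 260.7 = 1.603

FS = 1.60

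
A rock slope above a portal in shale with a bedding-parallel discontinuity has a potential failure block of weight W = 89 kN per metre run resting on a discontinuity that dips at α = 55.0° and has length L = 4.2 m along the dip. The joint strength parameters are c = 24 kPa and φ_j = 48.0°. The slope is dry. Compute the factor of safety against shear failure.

Resolving the block weight along and normal to the plane and applying the Mohr–Coulomb strength on the joint:
N' = W cosα = 89·cos55.0° = 51.0 kN/m
Driving force T = W sinα = 89·sin55.0° = 72.9 kN/m
Resisting force R = c·L + N'·tanφ_j = 24·4.2 + 51.0·tan48.0° = 100.8 + 56.7 = 157.5 kN/m
FS = R / T = 157.5 / 72.9 = 2.160

FS = 2.16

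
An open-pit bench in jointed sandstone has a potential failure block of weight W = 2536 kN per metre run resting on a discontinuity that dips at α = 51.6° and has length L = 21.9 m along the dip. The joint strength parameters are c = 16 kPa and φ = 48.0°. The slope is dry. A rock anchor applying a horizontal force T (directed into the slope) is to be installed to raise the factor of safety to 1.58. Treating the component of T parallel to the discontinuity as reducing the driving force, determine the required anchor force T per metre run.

T = 562 kN/m

Resolving forces along and normal to the sliding plane, with the horizontal anchor force T adding T·sinα to the effective normal force and T·cosα acting up the plane against the driving force:
FS = [cL + (W cosα + T sinα) tanφ] / [W sinα − T cosα]
Without the anchor: N' = 1575.2 kN/m, driving T_d = 1987.4 kN/m, resisting R = 16·21.9 + 1575.2·tan48.0° = 2099.9 kN/m, FS = 1.06.
Setting FS = 1.58 and solving for T:
1.58·(1987.4 − T cos51.6°) = 2099.9 + T sin51.6°·tan48.0°
T·(sin51.6°·tan48.0° + 1.58·cos51.6°) = 1.58·1987.4 − 2099.9
T·(0.7837·1.1106 + 1.58·0.6211) = 3140.2 − 2099.9 = 1040.3
T·1.8518 = 1040.3
T = 561.8 kN/m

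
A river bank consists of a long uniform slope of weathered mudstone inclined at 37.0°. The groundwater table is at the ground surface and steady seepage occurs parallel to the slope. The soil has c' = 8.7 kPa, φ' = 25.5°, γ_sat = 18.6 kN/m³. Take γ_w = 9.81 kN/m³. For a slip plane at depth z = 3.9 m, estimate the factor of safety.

With seepage parallel to the slope and the water table at the surface, the effective normal stress on the slip plane uses the buoyant unit weight γ' = γ_sat − γ_w while the driving shear stress uses γ_sat:
FS = [c' + γ' z cos²β tanφ'] / [γ_sat z sinβ cosβ]
γ' = 18.6 − 9.81 = 8.79 kN/m³
Numerator = 8.7 + 8.79·3.9·cos²37.0°·tan25.5° = 8.7 + 8.79·3.9·0.6378·0.4770 = 19.129 kPa
Denominator = 18.6·3.9·sin37.0°·cos37.0° = 18.6·3.9·0.6018·0.7986 = 34.865 kPa
FS = 19.129 / 34.865 = 0.549

FS = 0.55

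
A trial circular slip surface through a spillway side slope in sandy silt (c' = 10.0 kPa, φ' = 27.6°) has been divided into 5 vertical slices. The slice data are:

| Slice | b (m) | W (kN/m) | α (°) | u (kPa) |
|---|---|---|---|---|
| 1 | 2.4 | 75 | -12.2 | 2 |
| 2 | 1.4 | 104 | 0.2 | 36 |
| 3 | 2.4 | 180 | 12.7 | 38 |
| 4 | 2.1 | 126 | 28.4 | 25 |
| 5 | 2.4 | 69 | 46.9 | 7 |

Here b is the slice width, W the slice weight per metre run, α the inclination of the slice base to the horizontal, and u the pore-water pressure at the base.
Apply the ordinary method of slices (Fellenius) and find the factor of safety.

Ordinary method of slices: FS = Σ[c'·Δl_i + (W_i cosα_i − u_i·Δl_i)·tanφ'] / Σ W_i sinα_i, with Δl_i = b_i / cosα_i.
Slice 1: Δl = 2.4/cos(-12.2°) = 2.455 m; N'_1 = 75·cos(-12.2°) − 2·2.455 = 68.4; c'Δl = 24.55; W sinα = -15.8
Slice 2: Δl = 1.4/cos0.2° = 1.400 m; N'_2 = 104·cos0.2° − 36·1.400 = 53.6; c'Δl = 14.00; W sinα = 0.4
Slice 3: Δl = 2.4/cos12.7° = 2.460 m; N'_3 = 180·cos12.7° − 38·2.460 = 82.1; c'Δl = 24.60; W sinα = 39.6
Slice 4: Δl = 2.1/cos28.4° = 2.387 m; N'_4 = 126·cos28.4° − 25·2.387 = 51.2; c'Δl = 23.87; W sinα = 59.9
Slice 5: Δl = 2.4/cos46.9° = 3.513 m; N'_5 = 69·cos46.9° − 7·3.513 = 22.6; c'Δl = 35.13; W sinα = 50.4
Σc'Δl = 122.2 kN/m; ΣN' = 277.8 kN/m; ΣW sinα = 134.4 kN/m
Resisting = 122.2 + 277.8·tan27.6° = 122.2 + 145.2 = 267.4 kN/m
FS = 267.4 / 134.4 = 1.990

FS = 1.99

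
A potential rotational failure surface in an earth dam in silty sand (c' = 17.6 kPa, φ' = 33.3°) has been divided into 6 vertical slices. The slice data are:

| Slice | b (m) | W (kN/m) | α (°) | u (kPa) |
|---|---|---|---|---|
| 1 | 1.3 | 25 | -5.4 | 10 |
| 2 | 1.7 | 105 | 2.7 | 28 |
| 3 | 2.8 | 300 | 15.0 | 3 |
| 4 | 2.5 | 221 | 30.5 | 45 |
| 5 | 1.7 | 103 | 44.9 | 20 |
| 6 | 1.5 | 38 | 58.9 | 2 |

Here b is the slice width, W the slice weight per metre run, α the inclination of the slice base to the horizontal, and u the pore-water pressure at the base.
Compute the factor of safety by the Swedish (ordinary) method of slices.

FS = 1.82

Ordinary method of slices: FS = Σ[c'·Δl_i + (W_i cosα_i − u_i·Δl_i)·tanφ'] / Σ W_i sinα_i, with Δl_i = b_i / cosα_i.
Slice 1: Δl = 1.3/cos(-5.4°) = 1.306 m; N'_1 = 25·cos(-5.4°) − 10·1.306 = 11.8; c'Δl = 22.98; W sinα = -2.4
Slice 2: Δl = 1.7/cos2.7° = 1.702 m; N'_2 = 105·cos2.7° − 28·1.702 = 57.2; c'Δl = 29.95; W sinα = 4.9
Slice 3: Δl = 2.8/cos15.0° = 2.899 m; N'_3 = 300·cos15.0° − 3·2.899 = 281.1; c'Δl = 51.02; W sinα = 77.6
Slice 4: Δl = 2.5/cos30.5° = 2.901 m; N'_4 = 221·cos30.5° − 45·2.901 = 59.9; c'Δl = 51.07; W sinα = 112.2
Slice 5: Δl = 1.7/cos44.9° = 2.400 m; N'_5 = 103·cos44.9° − 20·2.400 = 25.0; c'Δl = 42.24; W sinα = 72.7
Slice 6: Δl = 1.5/cos58.9° = 2.904 m; N'_6 = 38·cos58.9° − 2·2.904 = 13.8; c'Δl = 51.11; W sinα = 32.5
Σc'Δl = 248.4 kN/m; ΣN' = 448.8 kN/m; ΣW sinα = 297.6 kN/m
Resisting = 248.4 + 448.8·tan33.3° = 248.4 + 294.8 = 543.2 kN/m
FS = 543.2 / 297.6 = 1.825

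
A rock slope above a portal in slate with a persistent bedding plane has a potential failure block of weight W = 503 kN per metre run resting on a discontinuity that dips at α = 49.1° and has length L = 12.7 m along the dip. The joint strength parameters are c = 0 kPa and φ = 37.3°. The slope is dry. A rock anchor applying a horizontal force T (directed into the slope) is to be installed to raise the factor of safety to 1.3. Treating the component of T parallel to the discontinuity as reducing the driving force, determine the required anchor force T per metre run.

Resolving forces along and normal to the sliding plane, with the horizontal anchor force T adding T·sinα to the effective normal force and T·cosα acting up the plane against the driving force:
FS = [cL + (W cosα + T sinα) tanφ] / [W sinα − T cosα]
Without the anchor: N' = 329.3 kN/m, driving T_d = 380.2 kN/m, resisting R = 0·12.7 + 329.3·tan37.3° = 250.9 kN/m, FS = 0.66.
Setting FS = 1.3 and solving for T:
1.3·(380.2 − T cos49.1°) = 250.9 + T sin49.1°·tan37.3°
T·(sin49.1°·tan37.3° + 1.3·cos49.1°) = 1.3·380.2 − 250.9
T·(0.7559·0.7618 + 1.3·0.6547) = 494.3 − 250.9 = 243.4
T·1.4270 = 243.4
T = 170.5 kN/m

T = 171 kN/m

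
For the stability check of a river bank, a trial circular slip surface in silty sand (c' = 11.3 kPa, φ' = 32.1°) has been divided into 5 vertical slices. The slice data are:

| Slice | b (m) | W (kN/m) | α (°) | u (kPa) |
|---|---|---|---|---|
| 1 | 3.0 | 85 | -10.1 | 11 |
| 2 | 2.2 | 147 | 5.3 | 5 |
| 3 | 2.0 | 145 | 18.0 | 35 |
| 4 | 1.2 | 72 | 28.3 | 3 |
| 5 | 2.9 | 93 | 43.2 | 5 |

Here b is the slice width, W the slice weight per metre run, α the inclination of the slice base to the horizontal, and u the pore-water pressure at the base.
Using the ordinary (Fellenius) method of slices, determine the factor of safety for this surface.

Ordinary method of slices: FS = Σ[c'·Δl_i + (W_i cosα_i − u_i·Δl_i)·tanφ'] / Σ W_i sinα_i, with Δl_i = b_i / cosα_i.
Slice 1: Δl = 3.0/cos(-10.1°) = 3.047 m; N'_1 = 85·cos(-10.1°) − 11·3.047 = 50.2; c'Δl = 34.43; W sinα = -14.9
Slice 2: Δl = 2.2/cos5.3° = 2.209 m; N'_2 = 147·cos5.3° − 5·2.209 = 135.3; c'Δl = 24.97; W sinα = 13.6
Slice 3: Δl = 2.0/cos18.0° = 2.103 m; N'_3 = 145·cos18.0° − 35·2.103 = 64.3; c'Δl = 23.76; W sinα = 44.8
Slice 4: Δl = 1.2/cos28.3° = 1.363 m; N'_4 = 72·cos28.3° − 3·1.363 = 59.3; c'Δl = 15.40; W sinα = 34.1
Slice 5: Δl = 2.9/cos43.2° = 3.978 m; N'_5 = 93·cos43.2° − 5·3.978 = 47.9; c'Δl = 44.95; W sinα = 63.7
Σc'Δl = 143.5 kN/m; ΣN' = 357.0 kN/m; ΣW sinα = 141.3 kN/m
Resisting = 143.5 + 357.0·tan32.1° = 143.5 + 223.9 = 367.5 kN/m
FS = 367.5 / 141.3 = 2.601

FS = 2.60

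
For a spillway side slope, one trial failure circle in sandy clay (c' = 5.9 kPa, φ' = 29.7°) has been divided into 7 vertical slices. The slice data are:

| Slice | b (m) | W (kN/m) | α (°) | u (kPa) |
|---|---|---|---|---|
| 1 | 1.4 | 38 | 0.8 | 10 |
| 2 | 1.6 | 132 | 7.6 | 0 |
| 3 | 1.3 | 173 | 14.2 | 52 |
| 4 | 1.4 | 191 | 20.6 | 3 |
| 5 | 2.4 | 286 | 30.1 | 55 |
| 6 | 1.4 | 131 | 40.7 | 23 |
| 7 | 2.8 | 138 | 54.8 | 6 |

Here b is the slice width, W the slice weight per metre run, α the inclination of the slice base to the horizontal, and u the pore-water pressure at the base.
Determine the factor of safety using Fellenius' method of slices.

Ordinary method of slices: FS = Σ[c'·Δl_i + (W_i cosα_i − u_i·Δl_i)·tanφ'] / Σ W_i sinα_i, with Δl_i = b_i / cosα_i.
Slice 1: Δl = 1.4/cos0.8° = 1.400 m; N'_1 = 38·cos0.8° − 10·1.400 = 24.0; c'Δl = 8.26; W sinα = 0.5
Slice 2: Δl = 1.6/cos7.6° = 1.614 m; N'_2 = 132·cos7.6° − 0·1.614 = 130.8; c'Δl = 9.52; W sinα = 17.5
Slice 3: Δl = 1.3/cos14.2° = 1.341 m; N'_3 = 173·cos14.2° − 52·1.341 = 98.0; c'Δl = 7.91; W sinα = 42.4
Slice 4: Δl = 1.4/cos20.6° = 1.496 m; N'_4 = 191·cos20.6° − 3·1.496 = 174.3; c'Δl = 8.82; W sinα = 67.2
Slice 5: Δl = 2.4/cos30.1° = 2.774 m; N'_5 = 286·cos30.1° − 55·2.774 = 94.9; c'Δl = 16.37; W sinα = 143.4
Slice 6: Δl = 1.4/cos40.7° = 1.847 m; N'_6 = 131·cos40.7° − 23·1.847 = 56.8; c'Δl = 10.90; W sinα = 85.4
Slice 7: Δl = 2.8/cos54.8° = 4.857 m; N'_7 = 138·cos54.8° − 6·4.857 = 50.4; c'Δl = 28.66; W sinα = 112.8
Σc'Δl = 90.4 kN/m; ΣN' = 629.2 kN/m; ΣW sinα = 469.3 kN/m
Resisting = 90.4 + 629.2·tan29.7° = 90.4 + 358.9 = 449.3 kN/m
FS = 449.3 / 469.3 = 0.958

FS = 0.96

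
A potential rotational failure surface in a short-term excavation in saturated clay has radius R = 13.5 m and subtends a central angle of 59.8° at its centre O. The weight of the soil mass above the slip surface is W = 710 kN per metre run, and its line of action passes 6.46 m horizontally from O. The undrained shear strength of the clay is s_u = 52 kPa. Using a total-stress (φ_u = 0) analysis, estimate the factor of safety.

Taking moments about the centre O, the resisting moment is provided by the undrained shear strength acting along the arc:
Arc length L_a = R·θ = 13.5·(59.8°·π/180) = 13.5·1.0437 = 14.09 m
M_R = s_u·L_a·R = 52·14.09·13.5 = 9891.2 kN·m/m
M_D = W·d = 710·6.46 = 4586.6 kN·m/m
FS = M_R / M_D = 9891.2 / 4586.6 = 2.157

FS = 2.16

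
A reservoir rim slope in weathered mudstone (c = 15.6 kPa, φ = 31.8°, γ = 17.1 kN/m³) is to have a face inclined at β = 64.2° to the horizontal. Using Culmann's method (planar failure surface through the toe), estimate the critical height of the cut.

Culmann's analysis gives the critical failure plane at α_cr = (β + φ)/2 = (64.2 + 31.8)/2 = 48.0°, and the critical height
H_c = (4c/γ) · sinβ cosφ / [1 − cos(β − φ)]
    = (4·15.6/17.1) · sin64.2°·cos31.8° / [1 − cos(32.4°)]
    = 3.649 · 0.9003·0.8499 / [1 − 0.8443]
    = 3.649 · 0.7652 / 0.1557
    = 17.94 m

H_c = 17.94 m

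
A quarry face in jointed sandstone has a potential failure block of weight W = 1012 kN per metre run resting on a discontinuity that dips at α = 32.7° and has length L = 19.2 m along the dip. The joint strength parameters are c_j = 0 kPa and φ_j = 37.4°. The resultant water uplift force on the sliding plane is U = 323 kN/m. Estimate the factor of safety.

FS = 0.74

Resolving the block weight along and normal to the plane and applying the Mohr–Coulomb strength on the joint:
N' = W cosα − U = 1012·cos32.7° − 323 = 528.6 kN/m
Driving force T = W sinα = 1012·sin32.7° = 546.7 kN/m
Resisting force R = c_j·L + N'·tanφ_j = 0·19.2 + 528.6·tan37.4° = 0.0 + 404.2 = 404.2 kN/m
FS = R / T = 404.2 / 546.7 = 0.739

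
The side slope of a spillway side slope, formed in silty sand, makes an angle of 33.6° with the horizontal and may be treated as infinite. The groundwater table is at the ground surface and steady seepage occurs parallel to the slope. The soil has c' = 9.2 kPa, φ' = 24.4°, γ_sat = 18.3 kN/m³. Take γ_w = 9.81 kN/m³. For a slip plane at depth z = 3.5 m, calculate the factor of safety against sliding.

With seepage parallel to the slope and the water table at the surface, the effective normal stress on the slip plane uses the buoyant unit weight γ' = γ_sat − γ_w while the driving shear stress uses γ_sat:
FS = [c' + γ' z cos²β tanφ'] / [γ_sat z sinβ cosβ]
γ' = 18.3 − 9.81 = 8.49 kN/m³
Numerator = 9.2 + 8.49·3.5·cos²33.6°·tan24.4° = 9.2 + 8.49·3.5·0.6938·0.4536 = 18.551 kPa
Denominator = 18.3·3.5·sin33.6°·cos33.6° = 18.3·3.5·0.5534·0.8329 = 29.523 kPa
FS = 18.551 / 29.523 = 0.628

FS = 0.63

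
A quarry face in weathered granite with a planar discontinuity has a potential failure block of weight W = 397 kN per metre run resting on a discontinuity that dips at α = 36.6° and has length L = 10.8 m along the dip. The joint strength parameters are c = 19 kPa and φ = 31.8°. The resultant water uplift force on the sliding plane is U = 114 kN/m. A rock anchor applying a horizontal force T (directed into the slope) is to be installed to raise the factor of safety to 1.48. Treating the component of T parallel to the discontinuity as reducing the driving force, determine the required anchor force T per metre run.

T = 12 kN/m

Resolving forces along and normal to the sliding plane, with the horizontal anchor force T adding T·sinα to the effective normal force and T·cosα acting up the plane against the driving force:
FS = [cL + (W cosα − U + T sinα) tanφ] / [W sinα − T cosα]
Without the anchor: N' = 204.7 kN/m, driving T_d = 236.7 kN/m, resisting R = 19·10.8 + 204.7·tan31.8° = 332.1 kN/m, FS = 1.40.
Setting FS = 1.48 and solving for T:
1.48·(236.7 − T cos36.6°) = 332.1 + T sin36.6°·tan31.8°
T·(sin36.6°·tan31.8° + 1.48·cos36.6°) = 1.48·236.7 − 332.1
T·(0.5962·0.6200 + 1.48·0.8028) = 350.3 − 332.1 = 18.2
T·1.5578 = 18.2
T = 11.7 kN/m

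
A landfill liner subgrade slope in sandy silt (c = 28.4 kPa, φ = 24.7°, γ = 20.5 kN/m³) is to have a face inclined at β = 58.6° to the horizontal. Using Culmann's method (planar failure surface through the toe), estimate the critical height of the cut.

Culmann's analysis gives the critical failure plane at α_cr = (β + φ)/2 = (58.6 + 24.7)/2 = 41.6°, and the critical height
H_c = (4c/γ) · sinβ cosφ / [1 − cos(β − φ)]
    = (4·28.4/20.5) · sin58.6°·cos24.7° / [1 − cos(33.9°)]
    = 5.541 · 0.8536·0.9085 / [1 − 0.8300]
    = 5.541 · 0.7755 / 0.1700
    = 25.28 m

H_c = 25.28 m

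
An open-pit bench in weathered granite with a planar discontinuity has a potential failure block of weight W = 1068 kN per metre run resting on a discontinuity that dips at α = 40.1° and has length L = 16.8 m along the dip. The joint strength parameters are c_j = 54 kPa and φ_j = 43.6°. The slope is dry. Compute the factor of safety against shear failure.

Resolving the block weight along and normal to the plane and applying the Mohr–Coulomb strength on the joint:
N' = W cosα = 1068·cos40.1° = 816.9 kN/m
Driving force T = W sinα = 1068·sin40.1° = 687.9 kN/m
Resisting force R = c_j·L + N'·tanφ_j = 54·16.8 + 816.9·tan43.6° = 907.2 + 778.0 = 1685.2 kN/m
FS = R / T = 1685.2 / 687.9 = 2.450

FS = 2.45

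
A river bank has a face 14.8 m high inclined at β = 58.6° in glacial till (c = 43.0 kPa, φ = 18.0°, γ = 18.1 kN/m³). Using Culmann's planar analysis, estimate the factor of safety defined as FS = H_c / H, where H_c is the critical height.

H_c = (4c/γ) · sinβ cosφ / [1 − cos(β − φ)]
    = (4·43.0/18.1) · sin58.6°·cos18.0° / [1 − cos40.6°]
    = 9.503 · 0.8118 / 0.2407 = 32.04 m
FS = H_c / H = 32.04 / 14.8 = 2.165

FS = 2.17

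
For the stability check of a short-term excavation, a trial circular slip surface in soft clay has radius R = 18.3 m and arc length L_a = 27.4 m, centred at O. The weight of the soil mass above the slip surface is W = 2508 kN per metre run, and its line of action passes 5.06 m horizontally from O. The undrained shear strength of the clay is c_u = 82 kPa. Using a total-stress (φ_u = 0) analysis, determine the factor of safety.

Taking moments about the centre O, the resisting moment is provided by the undrained shear strength acting along the arc:
M_R = c_u·L_a·R = 82·27.40·18.3 = 41116.4 kN·m/m
M_D = W·d = 2508·5.06 = 12690.5 kN·m/m
FS = M_R / M_D = 41116.4 / 12690.5 = 3.240

FS = 3.24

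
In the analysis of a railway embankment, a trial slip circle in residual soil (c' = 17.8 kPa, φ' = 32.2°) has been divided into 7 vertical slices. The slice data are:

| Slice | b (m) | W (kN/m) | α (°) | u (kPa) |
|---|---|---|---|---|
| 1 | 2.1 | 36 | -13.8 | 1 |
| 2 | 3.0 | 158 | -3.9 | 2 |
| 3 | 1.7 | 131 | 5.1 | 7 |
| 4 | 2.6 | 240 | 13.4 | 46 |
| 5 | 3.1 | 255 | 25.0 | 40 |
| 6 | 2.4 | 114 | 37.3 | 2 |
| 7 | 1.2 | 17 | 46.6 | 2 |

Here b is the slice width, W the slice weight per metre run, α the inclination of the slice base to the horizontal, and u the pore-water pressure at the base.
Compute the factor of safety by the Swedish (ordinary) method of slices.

Ordinary method of slices: FS = Σ[c'·Δl_i + (W_i cosα_i − u_i·Δl_i)·tanφ'] / Σ W_i sinα_i, with Δl_i = b_i / cosα_i.
Slice 1: Δl = 2.1/cos(-13.8°) = 2.162 m; N'_1 = 36·cos(-13.8°) − 1·2.162 = 32.8; c'Δl = 38.49; W sinα = -8.6
Slice 2: Δl = 3.0/cos(-3.9°) = 3.007 m; N'_2 = 158·cos(-3.9°) − 2·3.007 = 151.6; c'Δl = 53.52; W sinα = -10.7
Slice 3: Δl = 1.7/cos5.1° = 1.707 m; N'_3 = 131·cos5.1° − 7·1.707 = 118.5; c'Δl = 30.38; W sinα = 11.6
Slice 4: Δl = 2.6/cos13.4° = 2.673 m; N'_4 = 240·cos13.4° − 46·2.673 = 110.5; c'Δl = 47.58; W sinα = 55.6
Slice 5: Δl = 3.1/cos25.0° = 3.420 m; N'_5 = 255·cos25.0° − 40·3.420 = 94.3; c'Δl = 60.88; W sinα = 107.8
Slice 6: Δl = 2.4/cos37.3° = 3.017 m; N'_6 = 114·cos37.3° − 2·3.017 = 84.6; c'Δl = 53.70; W sinα = 69.1
Slice 7: Δl = 1.2/cos46.6° = 1.747 m; N'_7 = 17·cos46.6° − 2·1.747 = 8.2; c'Δl = 31.09; W sinα = 12.4
Σc'Δl = 315.6 kN/m; ΣN' = 600.6 kN/m; ΣW sinα = 237.1 kN/m
Resisting = 315.6 + 600.6·tan32.2° = 315.6 + 378.2 = 693.9 kN/m
FS = 693.9 / 237.1 = 2.926

FS = 2.93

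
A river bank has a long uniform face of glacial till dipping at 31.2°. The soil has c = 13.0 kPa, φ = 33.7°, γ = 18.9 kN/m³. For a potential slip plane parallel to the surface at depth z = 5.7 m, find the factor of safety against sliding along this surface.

FS = 1.37

For an infinite slope with a slip plane parallel to the surface (no pore pressure): FS = [c + γz cos²β tanφ] / [γz sinβ cosβ].
γz = 18.9·5.7 = 107.73 kN/m²
Numerator = 13.0 + 107.73·cos²31.2°·tan33.7° = 13.0 + 107.73·0.7316·0.6669 = 65.567 kPa
Denominator = 107.73·sin31.2°·cos31.2° = 107.73·0.5180·0.8554 = 47.735 kPa
FS = 65.567 / 47.735 = 1.374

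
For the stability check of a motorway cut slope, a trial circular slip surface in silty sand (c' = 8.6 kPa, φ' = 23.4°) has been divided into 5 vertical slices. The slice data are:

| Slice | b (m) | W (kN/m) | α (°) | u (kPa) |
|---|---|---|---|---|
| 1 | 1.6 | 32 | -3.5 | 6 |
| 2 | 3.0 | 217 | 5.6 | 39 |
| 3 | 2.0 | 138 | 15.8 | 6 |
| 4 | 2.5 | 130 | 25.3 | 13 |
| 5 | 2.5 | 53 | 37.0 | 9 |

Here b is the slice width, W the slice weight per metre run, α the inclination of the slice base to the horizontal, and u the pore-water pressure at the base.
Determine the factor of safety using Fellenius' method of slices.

FS = 1.76

Ordinary method of slices: FS = Σ[c'·Δl_i + (W_i cosα_i − u_i·Δl_i)·tanφ'] / Σ W_i sinα_i, with Δl_i = b_i / cosα_i.
Slice 1: Δl = 1.6/cos(-3.5°) = 1.603 m; N'_1 = 32·cos(-3.5°) − 6·1.603 = 22.3; c'Δl = 13.79; W sinα = -2.0
Slice 2: Δl = 3.0/cos5.6° = 3.014 m; N'_2 = 217·cos5.6° − 39·3.014 = 98.4; c'Δl = 25.92; W sinα = 21.2
Slice 3: Δl = 2.0/cos15.8° = 2.079 m; N'_3 = 138·cos15.8° − 6·2.079 = 120.3; c'Δl = 17.88; W sinα = 37.6
Slice 4: Δl = 2.5/cos25.3° = 2.765 m; N'_4 = 130·cos25.3° − 13·2.765 = 81.6; c'Δl = 23.78; W sinα = 55.6
Slice 5: Δl = 2.5/cos37.0° = 3.130 m; N'_5 = 53·cos37.0° − 9·3.130 = 14.2; c'Δl = 26.92; W sinα = 31.9
Σc'Δl = 108.3 kN/m; ΣN' = 336.8 kN/m; ΣW sinα = 144.2 kN/m
Resisting = 108.3 + 336.8·tan23.4° = 108.3 + 145.7 = 254.0 kN/m
FS = 254.0 / 144.2 = 1.761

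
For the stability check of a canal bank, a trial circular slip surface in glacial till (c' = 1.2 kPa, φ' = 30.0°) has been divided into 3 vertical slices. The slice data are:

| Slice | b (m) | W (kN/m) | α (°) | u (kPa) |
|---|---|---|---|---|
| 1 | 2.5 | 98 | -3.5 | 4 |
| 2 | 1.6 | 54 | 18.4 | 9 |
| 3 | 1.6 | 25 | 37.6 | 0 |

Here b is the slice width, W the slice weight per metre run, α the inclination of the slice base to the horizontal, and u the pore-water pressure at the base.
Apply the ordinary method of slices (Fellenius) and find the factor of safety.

FS = 3.44

Ordinary method of slices: FS = Σ[c'·Δl_i + (W_i cosα_i − u_i·Δl_i)·tanφ'] / Σ W_i sinα_i, with Δl_i = b_i / cosα_i.
Slice 1: Δl = 2.5/cos(-3.5°) = 2.505 m; N'_1 = 98·cos(-3.5°) − 4·2.505 = 87.8; c'Δl = 3.01; W sinα = -6.0
Slice 2: Δl = 1.6/cos18.4° = 1.686 m; N'_2 = 54·cos18.4° − 9·1.686 = 36.1; c'Δl = 2.02; W sinα = 17.0
Slice 3: Δl = 1.6/cos37.6° = 2.019 m; N'_3 = 25·cos37.6° − 0·2.019 = 19.8; c'Δl = 2.42; W sinα = 15.3
Σc'Δl = 7.5 kN/m; ΣN' = 143.7 kN/m; ΣW sinα = 26.3 kN/m
Resisting = 7.5 + 143.7·tan30.0° = 7.5 + 82.9 = 90.4 kN/m
FS = 90.4 / 26.3 = 3.435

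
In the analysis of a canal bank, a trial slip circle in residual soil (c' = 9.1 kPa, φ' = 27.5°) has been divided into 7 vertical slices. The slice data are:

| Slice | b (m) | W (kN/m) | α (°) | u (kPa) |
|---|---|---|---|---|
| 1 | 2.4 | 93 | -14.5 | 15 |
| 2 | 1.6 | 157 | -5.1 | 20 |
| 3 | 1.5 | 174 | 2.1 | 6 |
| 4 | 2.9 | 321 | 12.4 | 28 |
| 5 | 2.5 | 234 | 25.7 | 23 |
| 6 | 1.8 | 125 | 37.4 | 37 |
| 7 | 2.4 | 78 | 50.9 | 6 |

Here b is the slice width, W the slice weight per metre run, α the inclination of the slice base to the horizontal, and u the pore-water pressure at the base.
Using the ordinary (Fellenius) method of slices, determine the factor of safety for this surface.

FS = 2.01

Ordinary method of slices: FS = Σ[c'·Δl_i + (W_i cosα_i − u_i·Δl_i)·tanφ'] / Σ W_i sinα_i, with Δl_i = b_i / cosα_i.
Slice 1: Δl = 2.4/cos(-14.5°) = 2.479 m; N'_1 = 93·cos(-14.5°) − 15·2.479 = 52.9; c'Δl = 22.56; W sinα = -23.3
Slice 2: Δl = 1.6/cos(-5.1°) = 1.606 m; N'_2 = 157·cos(-5.1°) − 20·1.606 = 124.3; c'Δl = 14.62; W sinα = -14.0
Slice 3: Δl = 1.5/cos2.1° = 1.501 m; N'_3 = 174·cos2.1° − 6·1.501 = 164.9; c'Δl = 13.66; W sinα = 6.4
Slice 4: Δl = 2.9/cos12.4° = 2.969 m; N'_4 = 321·cos12.4° − 28·2.969 = 230.4; c'Δl = 27.02; W sinα = 68.9
Slice 5: Δl = 2.5/cos25.7° = 2.774 m; N'_5 = 234·cos25.7° − 23·2.774 = 147.0; c'Δl = 25.25; W sinα = 101.5
Slice 6: Δl = 1.8/cos37.4° = 2.266 m; N'_6 = 125·cos37.4° − 37·2.266 = 15.5; c'Δl = 20.62; W sinα = 75.9
Slice 7: Δl = 2.4/cos50.9° = 3.805 m; N'_7 = 78·cos50.9° − 6·3.805 = 26.4; c'Δl = 34.63; W sinα = 60.5
Σc'Δl = 158.4 kN/m; ΣN' = 761.2 kN/m; ΣW sinα = 276.0 kN/m
Resisting = 158.4 + 761.2·tan27.5° = 158.4 + 396.3 = 554.6 kN/m
FS = 554.6 / 276.0 = 2.010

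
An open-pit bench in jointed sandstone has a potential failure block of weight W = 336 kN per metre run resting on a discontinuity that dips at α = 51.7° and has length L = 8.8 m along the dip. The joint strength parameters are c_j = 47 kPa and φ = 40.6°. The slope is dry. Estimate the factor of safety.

Resolving the block weight along and normal to the plane and applying the Mohr–Coulomb strength on the joint:
N' = W cosα = 336·cos51.7° = 208.2 kN/m
Driving force T = W sinα = 336·sin51.7° = 263.7 kN/m
Resisting force R = c_j·L + N'·tanφ = 47·8.8 + 208.2·tan40.6° = 413.6 + 178.5 = 592.1 kN/m
FS = R / T = 592.1 / 263.7 = 2.245

FS = 2.25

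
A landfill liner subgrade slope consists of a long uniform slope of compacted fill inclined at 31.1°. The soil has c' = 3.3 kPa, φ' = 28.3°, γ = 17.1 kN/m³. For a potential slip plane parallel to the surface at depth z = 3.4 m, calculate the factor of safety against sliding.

For an infinite slope with a slip plane parallel to the surface (no pore pressure): FS = [c' + γz cos²β tanφ'] / [γz sinβ cosβ].
γz = 17.1·3.4 = 58.14 kN/m²
Numerator = 3.3 + 58.14·cos²31.1°·tan28.3° = 3.3 + 58.14·0.7332·0.5384 = 26.253 kPa
Denominator = 58.14·sin31.1°·cos31.1° = 58.14·0.5165·0.8563 = 25.715 kPa
FS = 26.253 / 25.715 = 1.021

FS = 1.02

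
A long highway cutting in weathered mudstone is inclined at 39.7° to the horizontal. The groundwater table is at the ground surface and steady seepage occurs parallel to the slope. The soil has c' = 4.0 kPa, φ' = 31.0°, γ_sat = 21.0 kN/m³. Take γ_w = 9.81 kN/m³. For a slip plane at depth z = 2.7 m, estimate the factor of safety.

FS = 0.53

With seepage parallel to the slope and the water table at the surface, the effective normal stress on the slip plane uses the buoyant unit weight γ' = γ_sat − γ_w while the driving shear stress uses γ_sat:
FS = [c' + γ' z cos²β tanφ'] / [γ_sat z sinβ cosβ]
γ' = 21.0 − 9.81 = 11.19 kN/m³
Numerator = 4.0 + 11.19·2.7·cos²39.7°·tan31.0° = 4.0 + 11.19·2.7·0.5920·0.6009 = 14.747 kPa
Denominator = 21.0·2.7·sin39.7°·cos39.7° = 21.0·2.7·0.6388·0.7694 = 27.866 kPa
FS = 14.747 / 27.866 = 0.529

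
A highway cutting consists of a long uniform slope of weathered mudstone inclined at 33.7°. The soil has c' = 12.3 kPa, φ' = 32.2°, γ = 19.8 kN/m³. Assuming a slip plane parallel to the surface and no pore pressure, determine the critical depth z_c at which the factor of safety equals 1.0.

z_c = 24.14 m

Setting FS = 1.00 in FS = [c' + γz cos²β tanφ'] / [γz sinβ cosβ] and solving for z:
z = c' / [γ cosβ (FS·sinβ − cosβ·tanφ')]
  = 12.3 / [19.8·cos33.7°·(1.00·sin33.7° − cos33.7°·tan32.2°)]
  = 12.3 / [19.8·0.8320·(1.00·0.5548 − 0.8320·0.6297)]
  = 12.3 / 0.5096 = 24.137 m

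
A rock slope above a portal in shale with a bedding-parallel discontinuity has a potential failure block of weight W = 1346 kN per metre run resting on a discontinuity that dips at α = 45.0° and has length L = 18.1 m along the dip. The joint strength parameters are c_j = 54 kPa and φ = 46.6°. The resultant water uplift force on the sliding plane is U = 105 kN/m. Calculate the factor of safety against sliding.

FS = 1.97

Resolving the block weight along and normal to the plane and applying the Mohr–Coulomb strength on the joint:
N' = W cosα − U = 1346·cos45.0° − 105 = 846.8 kN/m
Driving force T = W sinα = 1346·sin45.0° = 951.8 kN/m
Resisting force R = c_j·L + N'·tanφ = 54·18.1 + 846.8·tan46.6° = 977.4 + 895.4 = 1872.8 kN/m
FS = R / T = 1872.8 / 951.8 = 1.968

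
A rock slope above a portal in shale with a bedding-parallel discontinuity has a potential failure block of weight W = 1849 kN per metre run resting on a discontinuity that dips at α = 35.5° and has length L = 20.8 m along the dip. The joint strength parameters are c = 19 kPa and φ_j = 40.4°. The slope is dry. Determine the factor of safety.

Resolving the block weight along and normal to the plane and applying the Mohr–Coulomb strength on the joint:
N' = W cosα = 1849·cos35.5° = 1505.3 kN/m
Driving force T = W sinα = 1849·sin35.5° = 1073.7 kN/m
Resisting force R = c·L + N'·tanφ_j = 19·20.8 + 1505.3·tan40.4° = 395.2 + 1281.1 = 1676.3 kN/m
FS = R / T = 1676.3 / 1073.7 = 1.561

FS = 1.56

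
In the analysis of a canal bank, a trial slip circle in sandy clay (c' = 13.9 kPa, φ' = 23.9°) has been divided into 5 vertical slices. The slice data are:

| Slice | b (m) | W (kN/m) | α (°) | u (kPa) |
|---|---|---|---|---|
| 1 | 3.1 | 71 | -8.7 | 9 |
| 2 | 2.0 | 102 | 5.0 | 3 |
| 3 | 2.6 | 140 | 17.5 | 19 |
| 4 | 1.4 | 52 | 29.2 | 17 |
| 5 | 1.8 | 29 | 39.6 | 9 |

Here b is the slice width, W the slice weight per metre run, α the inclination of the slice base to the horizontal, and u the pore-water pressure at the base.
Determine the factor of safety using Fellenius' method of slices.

Ordinary method of slices: FS = Σ[c'·Δl_i + (W_i cosα_i − u_i·Δl_i)·tanφ'] / Σ W_i sinα_i, with Δl_i = b_i / cosα_i.
Slice 1: Δl = 3.1/cos(-8.7°) = 3.136 m; N'_1 = 71·cos(-8.7°) − 9·3.136 = 42.0; c'Δl = 43.59; W sinα = -10.7
Slice 2: Δl = 2.0/cos5.0° = 2.008 m; N'_2 = 102·cos5.0° − 3·2.008 = 95.6; c'Δl = 27.91; W sinα = 8.9
Slice 3: Δl = 2.6/cos17.5° = 2.726 m; N'_3 = 140·cos17.5° − 19·2.726 = 81.7; c'Δl = 37.89; W sinα = 42.1
Slice 4: Δl = 1.4/cos29.2° = 1.604 m; N'_4 = 52·cos29.2° − 17·1.604 = 18.1; c'Δl = 22.29; W sinα = 25.4
Slice 5: Δl = 1.8/cos39.6° = 2.336 m; N'_5 = 29·cos39.6° − 9·2.336 = 1.3; c'Δl = 32.47; W sinα = 18.5
Σc'Δl = 164.2 kN/m; ΣN' = 238.7 kN/m; ΣW sinα = 84.1 kN/m
Resisting = 164.2 + 238.7·tan23.9° = 164.2 + 105.8 = 269.9 kN/m
FS = 269.9 / 84.1 = 3.210

FS = 3.21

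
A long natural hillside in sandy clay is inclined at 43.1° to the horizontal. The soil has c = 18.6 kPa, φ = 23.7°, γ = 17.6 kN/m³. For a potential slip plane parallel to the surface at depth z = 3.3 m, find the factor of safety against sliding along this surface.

For an infinite slope with a slip plane parallel to the surface (no pore pressure): FS = [c + γz cos²β tanφ] / [γz sinβ cosβ].
γz = 17.6·3.3 = 58.08 kN/m²
Numerator = 18.6 + 58.08·cos²43.1°·tan23.7° = 18.6 + 58.08·0.5331·0.4390 = 32.193 kPa
Denominator = 58.08·sin43.1°·cos43.1° = 58.08·0.6833·0.7302 = 28.976 kPa
FS = 32.193 / 28.976 = 1.111

FS = 1.11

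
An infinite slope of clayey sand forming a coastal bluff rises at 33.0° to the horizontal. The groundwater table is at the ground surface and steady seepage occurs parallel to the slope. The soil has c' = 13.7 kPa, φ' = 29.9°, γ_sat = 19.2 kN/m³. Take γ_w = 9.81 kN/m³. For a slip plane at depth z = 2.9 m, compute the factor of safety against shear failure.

With seepage parallel to the slope and the water table at the surface, the effective normal stress on the slip plane uses the buoyant unit weight γ' = γ_sat − γ_w while the driving shear stress uses γ_sat:
FS = [c' + γ' z cos²β tanφ'] / [γ_sat z sinβ cosβ]
γ' = 19.2 − 9.81 = 9.39 kN/m³
Numerator = 13.7 + 9.39·2.9·cos²33.0°·tan29.9° = 13.7 + 9.39·2.9·0.7034·0.5750 = 24.714 kPa
Denominator = 19.2·2.9·sin33.0°·cos33.0° = 19.2·2.9·0.5446·0.8387 = 25.433 kPa
FS = 24.714 / 25.433 = 0.972

FS = 0.97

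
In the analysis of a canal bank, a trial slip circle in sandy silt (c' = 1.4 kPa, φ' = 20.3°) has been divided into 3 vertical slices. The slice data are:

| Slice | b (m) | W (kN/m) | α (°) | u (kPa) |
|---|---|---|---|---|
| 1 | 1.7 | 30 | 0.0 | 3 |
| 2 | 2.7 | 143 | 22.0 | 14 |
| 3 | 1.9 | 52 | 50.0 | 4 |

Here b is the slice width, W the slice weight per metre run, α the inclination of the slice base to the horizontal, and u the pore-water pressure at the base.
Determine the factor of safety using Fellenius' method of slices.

FS = 0.66

Ordinary method of slices: FS = Σ[c'·Δl_i + (W_i cosα_i − u_i·Δl_i)·tanφ'] / Σ W_i sinα_i, with Δl_i = b_i / cosα_i.
Slice 1: Δl = 1.7/cos0.0° = 1.700 m; N'_1 = 30·cos0.0° − 3·1.700 = 24.9; c'Δl = 2.38; W sinα = 0.0
Slice 2: Δl = 2.7/cos22.0° = 2.912 m; N'_2 = 143·cos22.0° − 14·2.912 = 91.8; c'Δl = 4.08; W sinα = 53.6
Slice 3: Δl = 1.9/cos50.0° = 2.956 m; N'_3 = 52·cos50.0° − 4·2.956 = 21.6; c'Δl = 4.14; W sinα = 39.8
Σc'Δl = 10.6 kN/m; ΣN' = 138.3 kN/m; ΣW sinα = 93.4 kN/m
Resisting = 10.6 + 138.3·tan20.3° = 10.6 + 51.2 = 61.8 kN/m
FS = 61.8 / 93.4 = 0.661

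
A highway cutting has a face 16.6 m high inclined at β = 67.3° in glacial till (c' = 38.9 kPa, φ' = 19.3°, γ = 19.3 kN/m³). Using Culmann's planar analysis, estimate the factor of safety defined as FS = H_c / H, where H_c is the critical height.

FS = 1.28

H_c = (4c'/γ) · sinβ cosφ' / [1 − cos(β − φ')]
    = (4·38.9/19.3) · sin67.3°·cos19.3° / [1 − cos48.0°]
    = 8.062 · 0.8707 / 0.3309 = 21.22 m
FS = H_c / H = 21.22 / 16.6 = 1.278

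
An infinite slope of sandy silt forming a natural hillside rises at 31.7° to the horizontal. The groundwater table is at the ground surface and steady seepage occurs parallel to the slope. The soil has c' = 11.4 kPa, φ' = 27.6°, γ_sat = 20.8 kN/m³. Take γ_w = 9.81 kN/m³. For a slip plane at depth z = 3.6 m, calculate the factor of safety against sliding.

With seepage parallel to the slope and the water table at the surface, the effective normal stress on the slip plane uses the buoyant unit weight γ' = γ_sat − γ_w while the driving shear stress uses γ_sat:
FS = [c' + γ' z cos²β tanφ'] / [γ_sat z sinβ cosβ]
γ' = 20.8 − 9.81 = 10.99 kN/m³
Numerator = 11.4 + 10.99·3.6·cos²31.7°·tan27.6° = 11.4 + 10.99·3.6·0.7239·0.5228 = 26.372 kPa
Denominator = 20.8·3.6·sin31.7°·cos31.7° = 20.8·3.6·0.5255·0.8508 = 33.477 kPa
FS = 26.372 / 33.477 = 0.788

FS = 0.79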